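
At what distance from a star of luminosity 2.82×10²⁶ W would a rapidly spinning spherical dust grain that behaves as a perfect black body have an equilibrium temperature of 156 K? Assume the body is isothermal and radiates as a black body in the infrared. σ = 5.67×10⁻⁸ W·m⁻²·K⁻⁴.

For an isothermal black-emitting sphere, (1−a)S·πr² = σ·4πr²·T⁴ ⇒ S = 4σT⁴/(1−a).
S = 4·5.67×10⁻⁸·(156)⁴/1.00 = 134.3 W/m².
Flux falls as S = L/(4πd²), so d = √(L/(4πS)) = √(2.82×10²⁶/(4π·134.3)).

d ≈ 4.09×10¹¹ m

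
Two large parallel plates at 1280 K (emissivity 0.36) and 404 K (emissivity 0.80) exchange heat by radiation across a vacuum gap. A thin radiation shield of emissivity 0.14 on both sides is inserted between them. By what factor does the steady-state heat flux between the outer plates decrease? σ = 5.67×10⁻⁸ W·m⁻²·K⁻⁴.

Without shield: q₀ = σΔ(T⁴)/(1/ε₁+1/ε₂−1) with denominator 3.028.
With shield the two gaps are in series; the resistances add: (1/ε₁+1/ε_s−1)+(1/ε_s+1/ε₂−1) = 8.921+7.393 = 16.31.
Heat-flux ratio q₀/q = 16.31/3.028.

factor ≈ 5.39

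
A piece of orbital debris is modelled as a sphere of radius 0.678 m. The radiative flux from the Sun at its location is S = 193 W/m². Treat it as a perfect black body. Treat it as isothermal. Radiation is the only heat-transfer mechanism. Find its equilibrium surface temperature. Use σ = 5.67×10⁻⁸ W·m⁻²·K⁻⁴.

T ≈ 171 K

At equilibrium, absorbed power = emitted power.
Absorbing cross-section = πr² = 1.444 m²; emitting surface = 4πr² = 5.777 m² (ratio 4).
S·A_cross = εσ·A_surf·T⁴  ⇒  T⁴ = S/(4σ).
T⁴ = 1.00·193/(4·5.67×10⁻⁸) = 8.510×10⁸ K⁴.
T = (8.510×10⁸)^(1/4).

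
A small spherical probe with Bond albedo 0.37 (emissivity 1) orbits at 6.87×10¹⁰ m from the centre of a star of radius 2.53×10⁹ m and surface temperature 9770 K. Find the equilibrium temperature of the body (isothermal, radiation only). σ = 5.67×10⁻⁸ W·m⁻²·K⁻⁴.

T ≈ 1180 K

The star's surface emits σT_*⁴; at distance d the flux is S = σT_*⁴(R_*/d)².
S = 5.67×10⁻⁸·(9770)⁴·(2.53×10⁹/6.87×10¹⁰)² = 7.006×10⁵ W/m².
For an isothermal sphere T⁴ = (1−a)S/(4σ) = 1.946×10¹² K⁴.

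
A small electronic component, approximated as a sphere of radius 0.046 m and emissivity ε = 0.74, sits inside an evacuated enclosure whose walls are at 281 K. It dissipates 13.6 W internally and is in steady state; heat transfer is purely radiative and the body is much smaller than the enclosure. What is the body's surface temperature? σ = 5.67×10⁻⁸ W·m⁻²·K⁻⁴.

T ≈ 368 K

For a small grey body in a large enclosure, net radiated power = εσA(T⁴ − T_w⁴).
Steady state: P = εσA(T⁴ − T_w⁴) with A = 4πr² = 0.02659 m².
T⁴ = P/(εσA) + T_w⁴ = 13.6/(0.74·5.67×10⁻⁸·0.02659) + (281)⁴
    = 1.219×10¹⁰ + 6.235×10⁹ = 1.842×10¹⁰ K⁴.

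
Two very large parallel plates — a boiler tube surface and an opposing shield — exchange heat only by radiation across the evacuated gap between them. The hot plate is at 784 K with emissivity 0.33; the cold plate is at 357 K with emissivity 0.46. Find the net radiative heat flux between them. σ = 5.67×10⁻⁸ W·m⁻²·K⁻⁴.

q ≈ 4880 W/m²

For two infinite grey parallel plates, q = σ(T₁⁴ − T₂⁴)/(1/ε₁ + 1/ε₂ − 1).
T₁⁴ − T₂⁴ = 3.778×10¹¹ − 1.624×10¹⁰ = 3.616×10¹¹ K⁴.
1/ε₁ + 1/ε₂ − 1 = 3.030 + 2.174 − 1 = 4.204.
q = 5.67×10⁻⁸ × 3.616×10¹¹ / 4.204.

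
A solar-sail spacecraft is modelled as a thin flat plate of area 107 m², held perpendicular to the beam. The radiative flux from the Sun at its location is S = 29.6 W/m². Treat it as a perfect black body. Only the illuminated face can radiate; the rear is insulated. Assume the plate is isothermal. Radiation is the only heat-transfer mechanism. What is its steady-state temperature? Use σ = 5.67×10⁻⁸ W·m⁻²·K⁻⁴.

At equilibrium, absorbed power = emitted power.
Absorbing cross-section = A = 107.0 m²; emitting surface = A = 107.0 m² (ratio 1).
S·A_cross = εσ·A_surf·T⁴  ⇒  T⁴ = S/(1σ).
T⁴ = 1.00·29.6/(1·5.67×10⁻⁸) = 5.220×10⁸ K⁴.
T = (5.220×10⁸)^(1/4).

T ≈ 151 K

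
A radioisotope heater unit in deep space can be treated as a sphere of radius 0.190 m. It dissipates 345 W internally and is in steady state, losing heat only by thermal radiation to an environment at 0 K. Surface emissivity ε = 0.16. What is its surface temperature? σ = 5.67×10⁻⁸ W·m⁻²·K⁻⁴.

T ≈ 538 K

Steady state: internal power = radiated power, P = εσA T⁴.
Radiating area A = 4πr² = 0.4536 m².
T⁴ = P/(εσA) = 345/(0.16·5.67×10⁻⁸·0.4536) = 8.383×10¹⁰ K⁴.
T = (8.383×10¹⁰)^(1/4).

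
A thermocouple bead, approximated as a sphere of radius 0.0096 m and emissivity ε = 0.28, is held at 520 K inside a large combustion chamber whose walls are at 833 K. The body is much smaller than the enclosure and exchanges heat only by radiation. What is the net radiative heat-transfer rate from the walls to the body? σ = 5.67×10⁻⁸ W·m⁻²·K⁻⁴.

For a small grey body in a large enclosure: P_net = εσA(T_body⁴ − T_wall⁴).
A = 4πr² = 0.001158 m²; T_body⁴ − T_wall⁴ = 7.312×10¹⁰ − 4.815×10¹¹ = -4.084×10¹¹ K⁴.
|P_net| = 0.28·5.67×10⁻⁸·0.001158·4.084×10¹¹.

P_net ≈ 7.51 W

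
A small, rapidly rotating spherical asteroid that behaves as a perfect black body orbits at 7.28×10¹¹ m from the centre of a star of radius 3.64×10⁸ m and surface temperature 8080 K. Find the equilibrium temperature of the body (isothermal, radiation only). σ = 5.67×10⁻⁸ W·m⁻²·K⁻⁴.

T ≈ 128 K

The star's surface emits σT_*⁴; at distance d the flux is S = σT_*⁴(R_*/d)².
S = 5.67×10⁻⁸·(8080)⁴·(3.64×10⁸/7.28×10¹¹)² = 60.42 W/m².
For an isothermal sphere T⁴ = (1−a)S/(4σ) = 2.664×10⁸ K⁴.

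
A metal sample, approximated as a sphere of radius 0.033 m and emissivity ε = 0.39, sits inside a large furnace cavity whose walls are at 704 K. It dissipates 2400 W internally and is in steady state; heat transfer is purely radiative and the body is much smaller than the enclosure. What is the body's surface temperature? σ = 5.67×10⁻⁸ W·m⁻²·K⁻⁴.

T ≈ 1690 K

For a small grey body in a large enclosure, net radiated power = εσA(T⁴ − T_w⁴).
Steady state: P = εσA(T⁴ − T_w⁴) with A = 4πr² = 0.01368 m².
T⁴ = P/(εσA) + T_w⁴ = 2400/(0.39·5.67×10⁻⁸·0.01368) + (704)⁴
    = 7.931×10¹² + 2.456×10¹¹ = 8.177×10¹² K⁴.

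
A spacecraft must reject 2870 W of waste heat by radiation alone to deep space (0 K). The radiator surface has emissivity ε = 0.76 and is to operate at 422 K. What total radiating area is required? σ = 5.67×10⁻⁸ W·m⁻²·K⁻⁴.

P = εσA T⁴ ⇒ A = P/(εσT⁴).
T⁴ = 3.171×10¹⁰ K⁴.
A = 2870/(0.76 × 5.67×10⁻⁸ × 3.171×10¹⁰).

A ≈ 2.10 m²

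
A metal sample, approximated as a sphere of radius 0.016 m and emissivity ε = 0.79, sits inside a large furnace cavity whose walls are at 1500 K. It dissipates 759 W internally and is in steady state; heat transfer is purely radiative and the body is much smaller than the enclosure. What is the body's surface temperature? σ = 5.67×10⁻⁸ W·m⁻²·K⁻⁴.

For a small grey body in a large enclosure, net radiated power = εσA(T⁴ − T_w⁴).
Steady state: P = εσA(T⁴ − T_w⁴) with A = 4πr² = 0.003217 m².
T⁴ = P/(εσA) + T_w⁴ = 759/(0.79·5.67×10⁻⁸·0.003217) + (1500)⁴
    = 5.267×10¹² + 5.062×10¹² = 1.033×10¹³ K⁴.

T ≈ 1790 K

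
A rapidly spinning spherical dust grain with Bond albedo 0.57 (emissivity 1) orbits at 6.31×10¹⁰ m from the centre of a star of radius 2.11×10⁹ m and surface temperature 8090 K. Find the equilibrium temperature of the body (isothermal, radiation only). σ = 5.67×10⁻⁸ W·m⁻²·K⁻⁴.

The star's surface emits σT_*⁴; at distance d the flux is S = σT_*⁴(R_*/d)².
S = 5.67×10⁻⁸·(8090)⁴·(2.11×10⁹/6.31×10¹⁰)² = 2.716×10⁵ W/m².
For an isothermal sphere T⁴ = (1−a)S/(4σ) = 5.149×10¹¹ K⁴.

T ≈ 847 K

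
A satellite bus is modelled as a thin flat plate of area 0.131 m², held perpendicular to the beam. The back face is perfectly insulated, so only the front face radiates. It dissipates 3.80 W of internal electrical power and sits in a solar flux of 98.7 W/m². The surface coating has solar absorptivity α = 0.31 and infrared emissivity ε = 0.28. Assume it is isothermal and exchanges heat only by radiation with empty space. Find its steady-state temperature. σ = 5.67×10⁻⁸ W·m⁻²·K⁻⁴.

T ≈ 248 K

At steady state, absorbed solar power + internal power = radiated power.
Absorbed: α·S·A_cross = 0.31·98.7·0.1310 = 4.008 W (cross-section A).
Total input = 4.008 + 3.80 = 7.808 W.
Radiated: εσ·A_surf·T⁴ with A_surf = A = 0.1310 m².
T⁴ = 7.808/(0.28·5.67×10⁻⁸·0.1310) = 3.754×10⁹ K⁴.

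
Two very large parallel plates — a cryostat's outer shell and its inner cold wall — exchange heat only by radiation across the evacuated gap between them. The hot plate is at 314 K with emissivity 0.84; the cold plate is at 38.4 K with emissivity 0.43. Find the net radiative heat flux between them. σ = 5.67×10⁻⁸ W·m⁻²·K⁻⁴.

For two infinite grey parallel plates, q = σ(T₁⁴ − T₂⁴)/(1/ε₁ + 1/ε₂ − 1).
T₁⁴ − T₂⁴ = 9.721×10⁹ − 2.174×10⁶ = 9.719×10⁹ K⁴.
1/ε₁ + 1/ε₂ − 1 = 1.190 + 2.326 − 1 = 2.516.
q = 5.67×10⁻⁸ × 9.719×10⁹ / 2.516.

q ≈ 219 W/m²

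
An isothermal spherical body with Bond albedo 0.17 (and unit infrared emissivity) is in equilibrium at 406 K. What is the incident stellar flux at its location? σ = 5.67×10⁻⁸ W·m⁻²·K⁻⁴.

(1−a)S·πr² = σ·4πr²·T⁴ ⇒ S = 4σT⁴/(1−a).
S = 4·5.67×10⁻⁸·2.717×10¹⁰/0.830.

S ≈ 7420 W/m²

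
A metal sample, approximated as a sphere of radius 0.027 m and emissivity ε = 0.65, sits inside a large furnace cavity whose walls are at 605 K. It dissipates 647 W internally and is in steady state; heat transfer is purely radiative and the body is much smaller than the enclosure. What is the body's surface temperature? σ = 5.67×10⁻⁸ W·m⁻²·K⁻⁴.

T ≈ 1200 K

For a small grey body in a large enclosure, net radiated power = εσA(T⁴ − T_w⁴).
Steady state: P = εσA(T⁴ − T_w⁴) with A = 4πr² = 0.009161 m².
T⁴ = P/(εσA) + T_w⁴ = 647/(0.65·5.67×10⁻⁸·0.009161) + (605)⁴
    = 1.916×10¹² + 1.340×10¹¹ = 2.050×10¹² K⁴.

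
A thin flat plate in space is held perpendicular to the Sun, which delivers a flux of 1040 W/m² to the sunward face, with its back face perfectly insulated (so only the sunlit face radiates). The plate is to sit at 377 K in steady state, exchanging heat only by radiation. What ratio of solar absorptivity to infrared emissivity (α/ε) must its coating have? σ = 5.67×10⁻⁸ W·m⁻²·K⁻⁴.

Balance: αS·A = εσ·1A·T⁴ ⇒ α/ε = σT⁴/S.
α/ε = 5.67×10⁻⁸·(377)⁴/1040 = 5.67×10⁻⁸·2.020×10¹⁰/1040.

α/ε ≈ 1.10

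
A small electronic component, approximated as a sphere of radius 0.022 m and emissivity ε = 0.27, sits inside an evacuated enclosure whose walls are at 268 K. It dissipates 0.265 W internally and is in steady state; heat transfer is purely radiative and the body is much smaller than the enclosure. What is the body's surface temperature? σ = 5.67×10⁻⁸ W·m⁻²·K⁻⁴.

For a small grey body in a large enclosure, net radiated power = εσA(T⁴ − T_w⁴).
Steady state: P = εσA(T⁴ − T_w⁴) with A = 4πr² = 0.006082 m².
T⁴ = P/(εσA) + T_w⁴ = 0.265/(0.27·5.67×10⁻⁸·0.006082) + (268)⁴
    = 2.846×10⁹ + 5.159×10⁹ = 8.005×10⁹ K⁴.

T ≈ 299 K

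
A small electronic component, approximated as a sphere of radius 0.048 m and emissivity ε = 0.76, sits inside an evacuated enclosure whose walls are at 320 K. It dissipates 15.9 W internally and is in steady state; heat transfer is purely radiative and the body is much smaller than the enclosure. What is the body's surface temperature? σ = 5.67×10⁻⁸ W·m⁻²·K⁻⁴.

For a small grey body in a large enclosure, net radiated power = εσA(T⁴ − T_w⁴).
Steady state: P = εσA(T⁴ − T_w⁴) with A = 4πr² = 0.02895 m².
T⁴ = P/(εσA) + T_w⁴ = 15.9/(0.76·5.67×10⁻⁸·0.02895) + (320)⁴
    = 1.274×10¹⁰ + 1.049×10¹⁰ = 2.323×10¹⁰ K⁴.

T ≈ 390 K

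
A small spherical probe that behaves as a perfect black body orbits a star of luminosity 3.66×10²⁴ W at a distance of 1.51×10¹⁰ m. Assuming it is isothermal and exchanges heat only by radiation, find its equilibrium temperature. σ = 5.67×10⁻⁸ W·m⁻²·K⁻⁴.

First find the stellar flux at distance d: S = L/(4πd²) = 3.66×10²⁴/(4π·(1.51×10¹⁰)²) = 1277 W/m².
For an isothermal sphere, absorbed (1−a)S·πr² = emitted σ·4πr²·T⁴, so T⁴ = (1−a)S/(4σ).
T⁴ = 1.00·1277/(4·5.67×10⁻⁸) = 5.632×10⁹ K⁴.

T ≈ 274 K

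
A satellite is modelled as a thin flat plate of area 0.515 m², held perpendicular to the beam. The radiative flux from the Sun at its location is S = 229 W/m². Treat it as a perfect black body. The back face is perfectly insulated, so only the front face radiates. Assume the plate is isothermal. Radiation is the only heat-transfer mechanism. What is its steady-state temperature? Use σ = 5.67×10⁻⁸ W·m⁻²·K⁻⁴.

T ≈ 252 K

At equilibrium, absorbed power = emitted power.
Absorbing cross-section = A = 0.5150 m²; emitting surface = A = 0.5150 m² (ratio 1).
S·A_cross = εσ·A_surf·T⁴  ⇒  T⁴ = S/(1σ).
T⁴ = 1.00·229/(1·5.67×10⁻⁸) = 4.039×10⁹ K⁴.
T = (4.039×10⁹)^(1/4).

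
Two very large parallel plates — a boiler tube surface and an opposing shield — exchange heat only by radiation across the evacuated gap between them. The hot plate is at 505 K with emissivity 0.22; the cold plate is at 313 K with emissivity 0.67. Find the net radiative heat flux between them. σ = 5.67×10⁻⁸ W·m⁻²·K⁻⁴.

For two infinite grey parallel plates, q = σ(T₁⁴ − T₂⁴)/(1/ε₁ + 1/ε₂ − 1).
T₁⁴ − T₂⁴ = 6.504×10¹⁰ − 9.598×10⁹ = 5.544×10¹⁰ K⁴.
1/ε₁ + 1/ε₂ − 1 = 4.545 + 1.493 − 1 = 5.038.
q = 5.67×10⁻⁸ × 5.544×10¹⁰ / 5.038.

q ≈ 624 W/m²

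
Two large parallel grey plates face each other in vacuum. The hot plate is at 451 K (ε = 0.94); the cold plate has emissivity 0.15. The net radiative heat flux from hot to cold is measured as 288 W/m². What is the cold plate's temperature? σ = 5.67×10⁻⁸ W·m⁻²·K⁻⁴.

T₂ ≈ 291 K

q = σ(T₁⁴ − T₂⁴)/(1/ε₁ + 1/ε₂ − 1); denominator = 6.730.
T₂⁴ = T₁⁴ − q·(1/ε₁+1/ε₂−1)/σ = 4.137×10¹⁰ − 288·6.730/5.67×10⁻⁸
    = 7.185×10⁹ K⁴.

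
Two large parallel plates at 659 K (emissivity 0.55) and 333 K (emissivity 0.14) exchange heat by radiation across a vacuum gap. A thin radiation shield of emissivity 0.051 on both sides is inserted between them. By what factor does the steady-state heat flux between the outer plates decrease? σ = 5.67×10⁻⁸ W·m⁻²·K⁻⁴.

factor ≈ 5.80

Without shield: q₀ = σΔ(T⁴)/(1/ε₁+1/ε₂−1) with denominator 7.961.
With shield the two gaps are in series; the resistances add: (1/ε₁+1/ε_s−1)+(1/ε_s+1/ε₂−1) = 20.43+25.75 = 46.18.
Heat-flux ratio q₀/q = 46.18/7.961.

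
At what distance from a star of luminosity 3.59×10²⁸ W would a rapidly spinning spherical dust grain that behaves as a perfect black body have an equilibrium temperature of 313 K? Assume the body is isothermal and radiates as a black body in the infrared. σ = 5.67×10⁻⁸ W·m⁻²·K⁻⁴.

d ≈ 1.15×10¹² m

For an isothermal black-emitting sphere, (1−a)S·πr² = σ·4πr²·T⁴ ⇒ S = 4σT⁴/(1−a).
S = 4·5.67×10⁻⁸·(313)⁴/1.00 = 2177 W/m².
Flux falls as S = L/(4πd²), so d = √(L/(4πS)) = √(3.59×10²⁸/(4π·2177)).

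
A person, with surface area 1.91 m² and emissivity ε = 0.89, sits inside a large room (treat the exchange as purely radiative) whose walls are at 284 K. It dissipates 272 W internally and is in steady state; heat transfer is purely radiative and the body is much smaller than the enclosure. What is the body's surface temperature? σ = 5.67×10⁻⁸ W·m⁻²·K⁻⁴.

T ≈ 311 K

For a small grey body in a large enclosure, net radiated power = εσA(T⁴ − T_w⁴).
Steady state: P = εσA(T⁴ − T_w⁴) with A = 1.91 m².
T⁴ = P/(εσA) + T_w⁴ = 272/(0.89·5.67×10⁻⁸·1.910) + (284)⁴
    = 2.822×10⁹ + 6.505×10⁹ = 9.327×10⁹ K⁴.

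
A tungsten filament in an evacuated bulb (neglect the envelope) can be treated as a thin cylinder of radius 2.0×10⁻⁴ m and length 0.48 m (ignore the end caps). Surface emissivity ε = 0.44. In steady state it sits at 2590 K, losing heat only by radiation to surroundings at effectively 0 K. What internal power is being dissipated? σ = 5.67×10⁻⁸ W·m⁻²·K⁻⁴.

P ≈ 677 W

Steady state: P = εσA T⁴.
A = 2πrL = 6.032×10⁻⁴ m²; T⁴ = (2590)⁴ = 4.500×10¹³ K⁴.
P = 0.44 × 5.67×10⁻⁸ × 6.032×10⁻⁴ × 4.500×10¹³.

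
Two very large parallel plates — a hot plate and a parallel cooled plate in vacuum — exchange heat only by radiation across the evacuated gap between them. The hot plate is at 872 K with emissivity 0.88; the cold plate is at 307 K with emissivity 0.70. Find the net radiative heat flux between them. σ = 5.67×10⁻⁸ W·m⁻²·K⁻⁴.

q ≈ 20600 W/m²

For two infinite grey parallel plates, q = σ(T₁⁴ − T₂⁴)/(1/ε₁ + 1/ε₂ − 1).
T₁⁴ − T₂⁴ = 5.782×10¹¹ − 8.883×10⁹ = 5.693×10¹¹ K⁴.
1/ε₁ + 1/ε₂ − 1 = 1.136 + 1.429 − 1 = 1.565.
q = 5.67×10⁻⁸ × 5.693×10¹¹ / 1.565.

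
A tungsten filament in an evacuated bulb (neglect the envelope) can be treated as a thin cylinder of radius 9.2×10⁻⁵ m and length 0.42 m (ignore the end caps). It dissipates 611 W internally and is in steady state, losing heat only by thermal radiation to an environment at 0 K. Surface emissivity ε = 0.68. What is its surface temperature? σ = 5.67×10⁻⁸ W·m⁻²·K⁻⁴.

T ≈ 2840 K

Steady state: internal power = radiated power, P = εσA T⁴.
Radiating area A = 2πrL = 2.428×10⁻⁴ m².
T⁴ = P/(εσA) = 611/(0.68·5.67×10⁻⁸·2.428×10⁻⁴) = 6.527×10¹³ K⁴.
T = (6.527×10¹³)^(1/4).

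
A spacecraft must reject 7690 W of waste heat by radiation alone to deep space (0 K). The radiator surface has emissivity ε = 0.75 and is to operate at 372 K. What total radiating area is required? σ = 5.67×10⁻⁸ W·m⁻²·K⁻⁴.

A ≈ 9.44 m²

P = εσA T⁴ ⇒ A = P/(εσT⁴).
T⁴ = 1.915×10¹⁰ K⁴.
A = 7690/(0.75 × 5.67×10⁻⁸ × 1.915×10¹⁰).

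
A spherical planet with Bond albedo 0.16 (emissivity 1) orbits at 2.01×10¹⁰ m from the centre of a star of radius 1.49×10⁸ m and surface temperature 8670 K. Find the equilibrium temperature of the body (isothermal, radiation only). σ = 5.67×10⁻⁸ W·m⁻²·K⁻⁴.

T ≈ 505 K

The star's surface emits σT_*⁴; at distance d the flux is S = σT_*⁴(R_*/d)².
S = 5.67×10⁻⁸·(8670)⁴·(1.49×10⁸/2.01×10¹⁰)² = 17610 W/m².
For an isothermal sphere T⁴ = (1−a)S/(4σ) = 6.520×10¹⁰ K⁴.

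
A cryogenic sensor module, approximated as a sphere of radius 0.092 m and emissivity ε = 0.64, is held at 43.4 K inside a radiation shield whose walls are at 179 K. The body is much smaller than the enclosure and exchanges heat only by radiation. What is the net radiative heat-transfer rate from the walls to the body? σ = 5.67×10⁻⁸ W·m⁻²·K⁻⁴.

For a small grey body in a large enclosure: P_net = εσA(T_body⁴ − T_wall⁴).
A = 4πr² = 0.1064 m²; T_body⁴ − T_wall⁴ = 3.548×10⁶ − 1.027×10⁹ = -1.023×10⁹ K⁴.
|P_net| = 0.64·5.67×10⁻⁸·0.1064·1.023×10⁹.

P_net ≈ 3.95 W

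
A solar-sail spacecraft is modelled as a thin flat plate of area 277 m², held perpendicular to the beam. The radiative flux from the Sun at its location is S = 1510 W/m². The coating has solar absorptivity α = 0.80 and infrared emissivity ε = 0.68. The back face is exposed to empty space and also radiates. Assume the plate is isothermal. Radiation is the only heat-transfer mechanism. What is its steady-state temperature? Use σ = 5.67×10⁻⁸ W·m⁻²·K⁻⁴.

At equilibrium, absorbed power = emitted power.
Absorbing cross-section = A = 277.0 m²; emitting surface = 2A = 554.0 m² (ratio 2).
αS·A_cross = εσ·A_surf·T⁴  ⇒  T⁴ = αS/(ε·2σ).
T⁴ = 0.800·1510/(0.68·2·5.67×10⁻⁸) = 1.567×10¹⁰ K⁴.
T = (1.567×10¹⁰)^(1/4).

T ≈ 354 K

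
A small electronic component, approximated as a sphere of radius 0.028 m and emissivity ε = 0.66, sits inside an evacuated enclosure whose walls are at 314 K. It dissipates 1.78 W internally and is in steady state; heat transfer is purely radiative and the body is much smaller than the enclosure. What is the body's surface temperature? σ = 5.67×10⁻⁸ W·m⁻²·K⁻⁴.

For a small grey body in a large enclosure, net radiated power = εσA(T⁴ − T_w⁴).
Steady state: P = εσA(T⁴ − T_w⁴) with A = 4πr² = 0.009852 m².
T⁴ = P/(εσA) + T_w⁴ = 1.78/(0.66·5.67×10⁻⁸·0.009852) + (314)⁴
    = 4.828×10⁹ + 9.721×10⁹ = 1.455×10¹⁰ K⁴.

T ≈ 347 K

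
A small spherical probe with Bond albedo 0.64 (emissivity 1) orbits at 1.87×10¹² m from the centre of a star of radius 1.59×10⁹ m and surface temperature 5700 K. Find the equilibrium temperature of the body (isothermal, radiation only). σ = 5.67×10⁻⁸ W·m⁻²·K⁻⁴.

The star's surface emits σT_*⁴; at distance d the flux is S = σT_*⁴(R_*/d)².
S = 5.67×10⁻⁸·(5700)⁴·(1.59×10⁹/1.87×10¹²)² = 43.27 W/m².
For an isothermal sphere T⁴ = (1−a)S/(4σ) = 6.868×10⁷ K⁴.

T ≈ 91.0 K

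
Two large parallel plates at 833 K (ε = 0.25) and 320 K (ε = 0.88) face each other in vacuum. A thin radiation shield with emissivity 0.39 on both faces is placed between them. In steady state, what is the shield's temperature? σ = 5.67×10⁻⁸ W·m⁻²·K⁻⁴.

In steady state the net flux on the hot side equals that on the cold side.
σ(T₁⁴−T_s⁴)/D₁ = σ(T_s⁴−T₂⁴)/D₂, with D₁ = 1/ε₁+1/ε_s−1 = 5.564, D₂ = 1/ε_s+1/ε₂−1 = 2.700.
Solve for T_s⁴: T_s⁴ = (D₂·T₁⁴ + D₁·T₂⁴)/(D₁+D₂) = 1.644×10¹¹ K⁴.

T_s ≈ 637 K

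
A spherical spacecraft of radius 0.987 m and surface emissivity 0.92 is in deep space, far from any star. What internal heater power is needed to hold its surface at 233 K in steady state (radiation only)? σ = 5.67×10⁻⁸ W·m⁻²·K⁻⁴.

P = εσ·4πr²·T⁴.
4πr² = 12.24 m²; T⁴ = 2.947×10⁹ K⁴.
P = 0.92·5.67×10⁻⁸·12.24·2.947×10⁹.

P ≈ 1880 W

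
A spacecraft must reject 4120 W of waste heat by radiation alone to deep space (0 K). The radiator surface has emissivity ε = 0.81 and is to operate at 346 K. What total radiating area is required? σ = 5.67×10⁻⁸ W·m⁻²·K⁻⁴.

A ≈ 6.26 m²

P = εσA T⁴ ⇒ A = P/(εσT⁴).
T⁴ = 1.433×10¹⁰ K⁴.
A = 4120/(0.81 × 5.67×10⁻⁸ × 1.433×10¹⁰).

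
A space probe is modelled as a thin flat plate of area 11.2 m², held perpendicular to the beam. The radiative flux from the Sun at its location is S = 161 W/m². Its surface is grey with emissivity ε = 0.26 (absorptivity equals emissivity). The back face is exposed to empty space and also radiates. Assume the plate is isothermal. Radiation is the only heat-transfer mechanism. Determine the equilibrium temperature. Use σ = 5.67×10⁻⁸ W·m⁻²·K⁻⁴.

At equilibrium, absorbed power = emitted power.
Absorbing cross-section = A = 11.20 m²; emitting surface = 2A = 22.40 m² (ratio 2).
εS·A_cross = εσ·A_surf·T⁴  ⇒  T⁴ = S/(2σ)   (ε cancels).
T⁴ = 161/(2·5.67×10⁻⁸) = 1.420×10⁹ K⁴.
T = (1.420×10⁹)^(1/4).

T ≈ 194 K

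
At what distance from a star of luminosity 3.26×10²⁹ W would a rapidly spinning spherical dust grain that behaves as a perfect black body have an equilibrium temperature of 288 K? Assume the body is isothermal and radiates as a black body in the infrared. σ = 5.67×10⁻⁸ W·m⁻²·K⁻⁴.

For an isothermal black-emitting sphere, (1−a)S·πr² = σ·4πr²·T⁴ ⇒ S = 4σT⁴/(1−a).
S = 4·5.67×10⁻⁸·(288)⁴/1.00 = 1560 W/m².
Flux falls as S = L/(4πd²), so d = √(L/(4πS)) = √(3.26×10²⁹/(4π·1560)).

d ≈ 4.08×10¹² m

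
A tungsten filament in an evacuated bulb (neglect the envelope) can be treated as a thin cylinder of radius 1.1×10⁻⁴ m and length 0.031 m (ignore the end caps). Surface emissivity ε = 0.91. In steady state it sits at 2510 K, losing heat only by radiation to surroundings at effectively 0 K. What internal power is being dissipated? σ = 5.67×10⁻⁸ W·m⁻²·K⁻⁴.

P ≈ 43.9 W

Steady state: P = εσA T⁴.
A = 2πrL = 2.143×10⁻⁵ m²; T⁴ = (2510)⁴ = 3.969×10¹³ K⁴.
P = 0.91 × 5.67×10⁻⁸ × 2.143×10⁻⁵ × 3.969×10¹³.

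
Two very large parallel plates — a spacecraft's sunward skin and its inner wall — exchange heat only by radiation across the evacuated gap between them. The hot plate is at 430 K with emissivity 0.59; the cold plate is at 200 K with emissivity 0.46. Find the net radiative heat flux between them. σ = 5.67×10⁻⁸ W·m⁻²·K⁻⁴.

For two infinite grey parallel plates, q = σ(T₁⁴ − T₂⁴)/(1/ε₁ + 1/ε₂ − 1).
T₁⁴ − T₂⁴ = 3.419×10¹⁰ − 1.600×10⁹ = 3.259×10¹⁰ K⁴.
1/ε₁ + 1/ε₂ − 1 = 1.695 + 2.174 − 1 = 2.869.
q = 5.67×10⁻⁸ × 3.259×10¹⁰ / 2.869.

q ≈ 644 W/m²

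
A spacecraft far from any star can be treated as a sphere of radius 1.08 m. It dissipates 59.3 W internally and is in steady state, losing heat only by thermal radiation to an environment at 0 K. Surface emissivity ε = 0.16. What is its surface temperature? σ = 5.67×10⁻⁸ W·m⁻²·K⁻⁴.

T ≈ 145 K

Steady state: internal power = radiated power, P = εσA T⁴.
Radiating area A = 4πr² = 14.66 m².
T⁴ = P/(εσA) = 59.3/(0.16·5.67×10⁻⁸·14.66) = 4.460×10⁸ K⁴.
T = (4.460×10⁸)^(1/4).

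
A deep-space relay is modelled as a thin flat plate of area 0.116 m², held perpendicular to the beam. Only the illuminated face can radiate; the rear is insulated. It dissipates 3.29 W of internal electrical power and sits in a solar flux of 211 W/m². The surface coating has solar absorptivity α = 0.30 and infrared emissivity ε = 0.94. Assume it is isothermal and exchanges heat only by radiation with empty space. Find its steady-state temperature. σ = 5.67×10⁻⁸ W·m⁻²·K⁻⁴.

At steady state, absorbed solar power + internal power = radiated power.
Absorbed: α·S·A_cross = 0.30·211·0.1160 = 7.343 W (cross-section A).
Total input = 7.343 + 3.29 = 10.63 W.
Radiated: εσ·A_surf·T⁴ with A_surf = A = 0.1160 m².
T⁴ = 10.63/(0.94·5.67×10⁻⁸·0.1160) = 1.720×10⁹ K⁴.

T ≈ 204 K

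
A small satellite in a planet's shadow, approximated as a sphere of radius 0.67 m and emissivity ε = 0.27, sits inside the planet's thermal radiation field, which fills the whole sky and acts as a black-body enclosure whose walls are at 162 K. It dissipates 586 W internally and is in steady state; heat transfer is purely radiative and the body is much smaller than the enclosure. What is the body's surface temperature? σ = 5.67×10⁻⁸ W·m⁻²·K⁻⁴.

T ≈ 294 K

For a small grey body in a large enclosure, net radiated power = εσA(T⁴ − T_w⁴).
Steady state: P = εσA(T⁴ − T_w⁴) with A = 4πr² = 5.641 m².
T⁴ = P/(εσA) + T_w⁴ = 586/(0.27·5.67×10⁻⁸·5.641) + (162)⁴
    = 6.786×10⁹ + 6.887×10⁸ = 7.474×10⁹ K⁴.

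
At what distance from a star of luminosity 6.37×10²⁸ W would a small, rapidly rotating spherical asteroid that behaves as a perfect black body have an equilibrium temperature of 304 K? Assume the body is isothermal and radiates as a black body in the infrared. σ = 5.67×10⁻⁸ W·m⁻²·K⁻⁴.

d ≈ 1.62×10¹² m

For an isothermal black-emitting sphere, (1−a)S·πr² = σ·4πr²·T⁴ ⇒ S = 4σT⁴/(1−a).
S = 4·5.67×10⁻⁸·(304)⁴/1.00 = 1937 W/m².
Flux falls as S = L/(4πd²), so d = √(L/(4πS)) = √(6.37×10²⁸/(4π·1937)).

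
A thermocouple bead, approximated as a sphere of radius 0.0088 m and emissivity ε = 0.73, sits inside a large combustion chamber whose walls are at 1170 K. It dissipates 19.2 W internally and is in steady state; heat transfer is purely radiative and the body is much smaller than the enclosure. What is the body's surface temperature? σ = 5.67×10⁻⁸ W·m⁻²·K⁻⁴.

T ≈ 1240 K

For a small grey body in a large enclosure, net radiated power = εσA(T⁴ − T_w⁴).
Steady state: P = εσA(T⁴ − T_w⁴) with A = 4πr² = 9.731×10⁻⁴ m².
T⁴ = P/(εσA) + T_w⁴ = 19.2/(0.73·5.67×10⁻⁸·9.731×10⁻⁴) + (1170)⁴
    = 4.767×10¹¹ + 1.874×10¹² = 2.351×10¹² K⁴.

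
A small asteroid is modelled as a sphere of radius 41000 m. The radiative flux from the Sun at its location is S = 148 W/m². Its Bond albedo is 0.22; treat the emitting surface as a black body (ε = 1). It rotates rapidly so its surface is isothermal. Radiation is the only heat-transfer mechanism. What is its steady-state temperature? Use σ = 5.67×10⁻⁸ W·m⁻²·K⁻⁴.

T ≈ 150 K

At equilibrium, absorbed power = emitted power.
Absorbing cross-section = πr² = 5.281×10⁹ m²; emitting surface = 4πr² = 2.112×10¹⁰ m² (ratio 4).
(1−a)S·A_cross = εσ·A_surf·T⁴  ⇒  T⁴ = (1−a)S/(4σ).
T⁴ = 0.780·148/(4·5.67×10⁻⁸) = 5.090×10⁸ K⁴.
T = (5.090×10⁸)^(1/4).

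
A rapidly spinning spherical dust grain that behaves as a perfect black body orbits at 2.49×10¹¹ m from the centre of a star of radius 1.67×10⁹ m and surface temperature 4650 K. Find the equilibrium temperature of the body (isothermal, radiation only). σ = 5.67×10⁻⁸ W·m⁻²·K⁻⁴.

The star's surface emits σT_*⁴; at distance d the flux is S = σT_*⁴(R_*/d)².
S = 5.67×10⁻⁸·(4650)⁴·(1.67×10⁹/2.49×10¹¹)² = 1192 W/m².
For an isothermal sphere T⁴ = (1−a)S/(4σ) = 5.258×10⁹ K⁴.

T ≈ 269 K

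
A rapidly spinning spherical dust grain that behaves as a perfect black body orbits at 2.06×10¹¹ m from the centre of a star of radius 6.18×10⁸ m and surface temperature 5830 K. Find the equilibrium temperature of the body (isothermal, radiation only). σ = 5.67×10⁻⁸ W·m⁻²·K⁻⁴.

T ≈ 226 K

The star's surface emits σT_*⁴; at distance d the flux is S = σT_*⁴(R_*/d)².
S = 5.67×10⁻⁸·(5830)⁴·(6.18×10⁸/2.06×10¹¹)² = 589.5 W/m².
For an isothermal sphere T⁴ = (1−a)S/(4σ) = 2.599×10⁹ K⁴.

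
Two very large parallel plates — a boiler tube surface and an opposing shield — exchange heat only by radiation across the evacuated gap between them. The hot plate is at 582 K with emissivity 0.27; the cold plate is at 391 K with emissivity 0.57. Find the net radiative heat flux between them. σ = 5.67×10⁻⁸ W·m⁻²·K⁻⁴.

q ≈ 1160 W/m²

For two infinite grey parallel plates, q = σ(T₁⁴ − T₂⁴)/(1/ε₁ + 1/ε₂ − 1).
T₁⁴ − T₂⁴ = 1.147×10¹¹ − 2.337×10¹⁰ = 9.136×10¹⁰ K⁴.
1/ε₁ + 1/ε₂ − 1 = 3.704 + 1.754 − 1 = 4.458.
q = 5.67×10⁻⁸ × 9.136×10¹⁰ / 4.458.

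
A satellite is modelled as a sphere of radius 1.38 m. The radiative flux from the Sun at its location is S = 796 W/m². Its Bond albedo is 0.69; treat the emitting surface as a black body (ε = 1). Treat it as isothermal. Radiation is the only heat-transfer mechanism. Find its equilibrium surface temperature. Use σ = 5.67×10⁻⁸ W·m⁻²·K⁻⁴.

At equilibrium, absorbed power = emitted power.
Absorbing cross-section = πr² = 5.983 m²; emitting surface = 4πr² = 23.93 m² (ratio 4).
(1−a)S·A_cross = εσ·A_surf·T⁴  ⇒  T⁴ = (1−a)S/(4σ).
T⁴ = 0.310·796/(4·5.67×10⁻⁸) = 1.088×10⁹ K⁴.
T = (1.088×10⁹)^(1/4).

T ≈ 182 K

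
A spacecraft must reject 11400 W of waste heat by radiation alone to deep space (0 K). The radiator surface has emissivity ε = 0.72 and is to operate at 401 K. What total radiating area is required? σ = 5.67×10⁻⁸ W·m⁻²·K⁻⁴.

A ≈ 10.8 m²

P = εσA T⁴ ⇒ A = P/(εσT⁴).
T⁴ = 2.586×10¹⁰ K⁴.
A = 11400/(0.72 × 5.67×10⁻⁸ × 2.586×10¹⁰).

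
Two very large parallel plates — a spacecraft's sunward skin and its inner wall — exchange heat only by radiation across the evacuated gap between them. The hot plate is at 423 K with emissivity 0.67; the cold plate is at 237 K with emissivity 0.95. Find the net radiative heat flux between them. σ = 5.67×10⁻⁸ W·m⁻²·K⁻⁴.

q ≈ 1060 W/m²

For two infinite grey parallel plates, q = σ(T₁⁴ − T₂⁴)/(1/ε₁ + 1/ε₂ − 1).
T₁⁴ − T₂⁴ = 3.202×10¹⁰ − 3.155×10⁹ = 2.886×10¹⁰ K⁴.
1/ε₁ + 1/ε₂ − 1 = 1.493 + 1.053 − 1 = 1.545.
q = 5.67×10⁻⁸ × 2.886×10¹⁰ / 1.545.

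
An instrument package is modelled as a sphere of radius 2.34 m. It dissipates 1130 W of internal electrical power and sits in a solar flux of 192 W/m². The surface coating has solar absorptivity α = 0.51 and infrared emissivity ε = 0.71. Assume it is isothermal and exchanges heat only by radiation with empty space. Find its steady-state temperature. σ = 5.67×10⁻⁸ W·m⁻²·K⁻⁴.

At steady state, absorbed solar power + internal power = radiated power.
Absorbed: α·S·A_cross = 0.51·192·17.20 = 1684 W (cross-section πr²).
Total input = 1684 + 1130 = 2814 W.
Radiated: εσ·A_surf·T⁴ with A_surf = 4πr² = 68.81 m².
T⁴ = 2814/(0.71·5.67×10⁻⁸·68.81) = 1.016×10⁹ K⁴.

T ≈ 179 K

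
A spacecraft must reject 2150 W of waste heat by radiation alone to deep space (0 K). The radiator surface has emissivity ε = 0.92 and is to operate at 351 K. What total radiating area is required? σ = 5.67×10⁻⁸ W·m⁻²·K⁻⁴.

P = εσA T⁴ ⇒ A = P/(εσT⁴).
T⁴ = 1.518×10¹⁰ K⁴.
A = 2150/(0.92 × 5.67×10⁻⁸ × 1.518×10¹⁰).

A ≈ 2.72 m²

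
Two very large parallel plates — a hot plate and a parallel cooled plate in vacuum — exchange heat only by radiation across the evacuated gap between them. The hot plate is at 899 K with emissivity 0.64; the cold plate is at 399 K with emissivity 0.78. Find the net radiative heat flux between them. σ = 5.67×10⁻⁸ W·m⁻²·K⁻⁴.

For two infinite grey parallel plates, q = σ(T₁⁴ − T₂⁴)/(1/ε₁ + 1/ε₂ − 1).
T₁⁴ − T₂⁴ = 6.532×10¹¹ − 2.534×10¹⁰ = 6.278×10¹¹ K⁴.
1/ε₁ + 1/ε₂ − 1 = 1.562 + 1.282 − 1 = 1.845.
q = 5.67×10⁻⁸ × 6.278×10¹¹ / 1.845.

q ≈ 19300 W/m²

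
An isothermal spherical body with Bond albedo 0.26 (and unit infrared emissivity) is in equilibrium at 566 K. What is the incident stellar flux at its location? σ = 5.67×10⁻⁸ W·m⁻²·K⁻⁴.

S ≈ 31500 W/m²

(1−a)S·πr² = σ·4πr²·T⁴ ⇒ S = 4σT⁴/(1−a).
S = 4·5.67×10⁻⁸·1.026×10¹¹/0.740.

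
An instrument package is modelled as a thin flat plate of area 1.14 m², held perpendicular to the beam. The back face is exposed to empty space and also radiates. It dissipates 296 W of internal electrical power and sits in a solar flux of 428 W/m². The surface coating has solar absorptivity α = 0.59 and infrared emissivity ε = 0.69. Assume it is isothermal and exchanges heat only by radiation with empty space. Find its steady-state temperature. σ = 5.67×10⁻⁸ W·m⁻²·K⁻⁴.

At steady state, absorbed solar power + internal power = radiated power.
Absorbed: α·S·A_cross = 0.59·428·1.140 = 287.9 W (cross-section A).
Total input = 287.9 + 296 = 583.9 W.
Radiated: εσ·A_surf·T⁴ with A_surf = 2A = 2.280 m².
T⁴ = 583.9/(0.69·5.67×10⁻⁸·2.280) = 6.546×10⁹ K⁴.

T ≈ 284 K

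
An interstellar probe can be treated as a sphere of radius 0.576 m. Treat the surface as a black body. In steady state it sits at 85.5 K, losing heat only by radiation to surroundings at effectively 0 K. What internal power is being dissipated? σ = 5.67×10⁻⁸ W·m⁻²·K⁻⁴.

P ≈ 12.6 W

Steady state: P = εσA T⁴.
A = 4πr² = 4.169 m²; T⁴ = (85.5)⁴ = 5.344×10⁷ K⁴.
P = 1.0 × 5.67×10⁻⁸ × 4.169 × 5.344×10⁷.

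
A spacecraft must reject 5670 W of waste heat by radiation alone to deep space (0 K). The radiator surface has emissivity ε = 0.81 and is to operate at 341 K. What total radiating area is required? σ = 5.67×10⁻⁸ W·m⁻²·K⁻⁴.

P = εσA T⁴ ⇒ A = P/(εσT⁴).
T⁴ = 1.352×10¹⁰ K⁴.
A = 5670/(0.81 × 5.67×10⁻⁸ × 1.352×10¹⁰).

A ≈ 9.13 m²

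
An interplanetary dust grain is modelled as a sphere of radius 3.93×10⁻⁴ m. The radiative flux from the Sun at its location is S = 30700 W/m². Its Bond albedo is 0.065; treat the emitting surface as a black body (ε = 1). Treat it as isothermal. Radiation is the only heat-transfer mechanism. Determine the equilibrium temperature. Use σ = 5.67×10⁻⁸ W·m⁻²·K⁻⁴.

At equilibrium, absorbed power = emitted power.
Absorbing cross-section = πr² = 4.852×10⁻⁷ m²; emitting surface = 4πr² = 1.941×10⁻⁶ m² (ratio 4).
(1−a)S·A_cross = εσ·A_surf·T⁴  ⇒  T⁴ = (1−a)S/(4σ).
T⁴ = 0.935·30700/(4·5.67×10⁻⁸) = 1.266×10¹¹ K⁴.
T = (1.266×10¹¹)^(1/4).

T ≈ 596 K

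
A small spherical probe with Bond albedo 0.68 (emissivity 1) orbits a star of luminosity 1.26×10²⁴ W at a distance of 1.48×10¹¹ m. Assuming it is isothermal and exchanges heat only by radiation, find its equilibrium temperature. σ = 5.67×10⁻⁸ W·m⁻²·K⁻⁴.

T ≈ 50.4 K

First find the stellar flux at distance d: S = L/(4πd²) = 1.26×10²⁴/(4π·(1.48×10¹¹)²) = 4.578 W/m².
For an isothermal sphere, absorbed (1−a)S·πr² = emitted σ·4πr²·T⁴, so T⁴ = (1−a)S/(4σ).
T⁴ = 0.320·4.578/(4·5.67×10⁻⁸) = 6.459×10⁶ K⁴.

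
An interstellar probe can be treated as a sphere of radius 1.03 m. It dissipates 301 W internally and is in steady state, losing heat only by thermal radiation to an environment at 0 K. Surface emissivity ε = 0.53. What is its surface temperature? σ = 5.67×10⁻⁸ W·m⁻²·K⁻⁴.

T ≈ 166 K

Steady state: internal power = radiated power, P = εσA T⁴.
Radiating area A = 4πr² = 13.33 m².
T⁴ = P/(εσA) = 301/(0.53·5.67×10⁻⁸·13.33) = 7.513×10⁸ K⁴.
T = (7.513×10⁸)^(1/4).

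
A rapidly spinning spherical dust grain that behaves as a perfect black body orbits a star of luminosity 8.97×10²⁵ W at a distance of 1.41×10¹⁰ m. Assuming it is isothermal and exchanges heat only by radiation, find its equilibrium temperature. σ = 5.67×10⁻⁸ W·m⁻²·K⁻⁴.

T ≈ 631 K

First find the stellar flux at distance d: S = L/(4πd²) = 8.97×10²⁵/(4π·(1.41×10¹⁰)²) = 35900 W/m².
For an isothermal sphere, absorbed (1−a)S·πr² = emitted σ·4πr²·T⁴, so T⁴ = (1−a)S/(4σ).
T⁴ = 1.00·35900/(4·5.67×10⁻⁸) = 1.583×10¹¹ K⁴.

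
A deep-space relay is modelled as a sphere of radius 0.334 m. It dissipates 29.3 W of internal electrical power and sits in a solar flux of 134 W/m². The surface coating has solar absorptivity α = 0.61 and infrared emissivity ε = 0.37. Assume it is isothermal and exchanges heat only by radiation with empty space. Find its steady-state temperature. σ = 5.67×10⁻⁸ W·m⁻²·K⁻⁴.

At steady state, absorbed solar power + internal power = radiated power.
Absorbed: α·S·A_cross = 0.61·134·0.3505 = 28.65 W (cross-section πr²).
Total input = 28.65 + 29.3 = 57.95 W.
Radiated: εσ·A_surf·T⁴ with A_surf = 4πr² = 1.402 m².
T⁴ = 57.95/(0.37·5.67×10⁻⁸·1.402) = 1.970×10⁹ K⁴.

T ≈ 211 K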